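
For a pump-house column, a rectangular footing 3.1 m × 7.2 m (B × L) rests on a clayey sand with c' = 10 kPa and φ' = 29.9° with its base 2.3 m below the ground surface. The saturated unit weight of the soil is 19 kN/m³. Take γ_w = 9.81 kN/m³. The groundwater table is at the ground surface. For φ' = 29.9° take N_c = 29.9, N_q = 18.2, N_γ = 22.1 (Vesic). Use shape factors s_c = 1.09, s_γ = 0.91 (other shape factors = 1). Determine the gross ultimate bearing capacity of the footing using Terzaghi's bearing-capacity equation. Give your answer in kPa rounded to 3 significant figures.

q_ult ≈ 997 kPa

With the water table at the surface the whole profile is submerged: γ' = 19 − 9.81 = 9.19 kN/m³, so q = γ'·D_f = 21.137 kPa; the same γ' applies in the ½γBN_γ term.
q_ult = c·N_c·s_c + q·N_q + 0.5·γ·B·N_γ·s_γ
     = 10 × 29.9 × 1.09 + 21.137 × 18.2 + 0.5 × 9.19 × 3.1 × 22.1 × 0.91
     = 325.91 + 384.69 + 286.47 = 997.07 kPa.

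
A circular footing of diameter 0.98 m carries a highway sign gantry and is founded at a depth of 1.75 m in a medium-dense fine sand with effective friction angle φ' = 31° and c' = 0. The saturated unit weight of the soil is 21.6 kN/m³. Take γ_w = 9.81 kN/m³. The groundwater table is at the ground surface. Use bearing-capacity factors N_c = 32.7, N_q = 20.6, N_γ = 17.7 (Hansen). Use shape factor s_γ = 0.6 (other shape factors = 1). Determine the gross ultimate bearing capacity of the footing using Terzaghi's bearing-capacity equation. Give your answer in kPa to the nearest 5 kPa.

q_ult ≈ 485 kPa

γ' = 21.6 − 9.81 = 11.79 kN/m³ (submerged throughout). q = 11.79 × 1.75 = 20.633 kPa; the same γ' applies in the ½γBN_γ term.
q·N_q = 20.633 × 20.6 = 425.03 kPa
0.5·γ·B·N_γ·s_γ = 0.5 × 11.79 × 0.98 × 17.7 × 0.6 = 61.353 kPa
q_ult = 425.03 + 61.353 = 486.38 kPa.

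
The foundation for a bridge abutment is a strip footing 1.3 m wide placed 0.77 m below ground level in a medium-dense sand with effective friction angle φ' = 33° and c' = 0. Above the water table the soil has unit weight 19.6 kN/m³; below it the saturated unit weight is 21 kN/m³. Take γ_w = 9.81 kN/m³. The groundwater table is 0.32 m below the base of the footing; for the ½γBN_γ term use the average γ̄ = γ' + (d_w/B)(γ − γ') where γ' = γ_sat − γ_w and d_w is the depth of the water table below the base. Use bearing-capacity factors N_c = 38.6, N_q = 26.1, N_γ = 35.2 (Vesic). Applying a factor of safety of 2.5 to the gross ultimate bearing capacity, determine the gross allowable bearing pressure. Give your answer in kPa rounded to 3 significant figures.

Effective surcharge at the founding depth q = γ·D_f = 19.6 × 0.77 = 15.092 kPa.
With d_w = 0.32 m < B, γ̄ = 11.19 + (0.32/1.3) × (19.6 − 11.19) = 13.26 kN/m³.
q_ult = q·N_q + 0.5·γ·B·N_γ
     = 15.092 × 26.1 + 0.5 × 13.26 × 1.3 × 35.2
     = 393.9 + 303.39 = 697.29 kPa.
q_all = q_ult / FS = 697.29 / 2.5 = 278.92 kPa.

q_all ≈ 279 kPa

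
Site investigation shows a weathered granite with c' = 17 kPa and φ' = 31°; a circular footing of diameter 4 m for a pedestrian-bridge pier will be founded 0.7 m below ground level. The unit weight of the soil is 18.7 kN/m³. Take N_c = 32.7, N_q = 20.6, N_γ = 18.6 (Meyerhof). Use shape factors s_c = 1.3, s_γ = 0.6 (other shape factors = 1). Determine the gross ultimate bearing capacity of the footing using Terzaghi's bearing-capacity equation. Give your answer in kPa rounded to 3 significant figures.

Effective surcharge at the founding depth q = γ·D_f = 18.7 × 0.7 = 13.09 kPa.
q_ult = c·N_c·s_c + q·N_q + 0.5·γ·B·N_γ·s_γ
     = 17 × 32.7 × 1.3 + 13.09 × 20.6 + 0.5 × 18.7 × 4 × 18.6 × 0.6
     = 722.67 + 269.65 + 417.38 = 1409.7 kPa.

q_ult ≈ 1410 kPa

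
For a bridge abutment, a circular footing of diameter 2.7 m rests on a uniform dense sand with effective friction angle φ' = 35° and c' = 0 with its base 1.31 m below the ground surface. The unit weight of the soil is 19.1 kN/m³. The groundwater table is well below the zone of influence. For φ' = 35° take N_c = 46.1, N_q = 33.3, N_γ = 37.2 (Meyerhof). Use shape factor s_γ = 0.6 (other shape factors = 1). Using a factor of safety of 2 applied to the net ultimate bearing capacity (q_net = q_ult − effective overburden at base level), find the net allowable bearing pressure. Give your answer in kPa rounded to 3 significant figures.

q_all(net) ≈ 692 kPa

q = γ·D_f = 19.1 × 1.31 = 25.021 kPa.
q·N_q = 25.021 × 33.3 = 833.2 kPa
0.5·γ·B·N_γ·s_γ = 0.5 × 19.1 × 2.7 × 37.2 × 0.6 = 575.52 kPa
q_ult = 833.2 + 575.52 = 1408.7 kPa.
Net ultimate: q_net = 1408.7 − 25.021 = 1383.7 kPa.
q_all(net) = 1383.7 / 2 = 691.85 kPa.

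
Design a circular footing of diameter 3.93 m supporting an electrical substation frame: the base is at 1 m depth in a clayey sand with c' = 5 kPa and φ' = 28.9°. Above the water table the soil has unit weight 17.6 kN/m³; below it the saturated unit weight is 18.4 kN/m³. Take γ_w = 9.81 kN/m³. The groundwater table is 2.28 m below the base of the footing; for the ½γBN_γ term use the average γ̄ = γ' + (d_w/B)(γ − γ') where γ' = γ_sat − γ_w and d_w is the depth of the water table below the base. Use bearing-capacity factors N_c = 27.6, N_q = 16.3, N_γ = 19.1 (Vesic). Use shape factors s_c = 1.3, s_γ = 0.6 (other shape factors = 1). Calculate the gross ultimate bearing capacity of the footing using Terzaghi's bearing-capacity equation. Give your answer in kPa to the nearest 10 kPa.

q = γ·D_f = 17.6 × 1 = 17.6 kPa.
γ' = 8.59 kN/m³; averaging over the depth B below the base, γ̄ = γ' + (d_w/B)(γ − γ') = 13.817 kN/m³.
c·N_c·s_c = 5 × 27.6 × 1.3 = 179.4 kPa
q·N_q = 17.6 × 16.3 = 286.88 kPa
0.5·γ·B·N_γ·s_γ = 0.5 × 13.817 × 3.93 × 19.1 × 0.6 = 311.15 kPa
q_ult = 179.4 + 286.88 + 311.15 = 777.43 kPa.

q_ult ≈ 780 kPa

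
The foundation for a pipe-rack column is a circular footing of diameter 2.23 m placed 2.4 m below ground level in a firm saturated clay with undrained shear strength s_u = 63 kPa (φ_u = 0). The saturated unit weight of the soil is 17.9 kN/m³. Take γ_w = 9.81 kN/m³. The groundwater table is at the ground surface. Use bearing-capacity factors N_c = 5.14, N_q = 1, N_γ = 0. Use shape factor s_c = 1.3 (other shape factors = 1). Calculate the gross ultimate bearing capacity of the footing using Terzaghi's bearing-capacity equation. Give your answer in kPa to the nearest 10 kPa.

q_ult ≈ 440 kPa

γ' = 17.9 − 9.81 = 8.09 kN/m³ (submerged throughout). q = 8.09 × 2.4 = 19.416 kPa.
c·N_c·s_c = 63 × 5.14 × 1.3 = 420.97 kPa
q·N_q = 19.416 × 1 = 19.416 kPa
q_ult = 420.97 + 19.416 = 440.38 kPa.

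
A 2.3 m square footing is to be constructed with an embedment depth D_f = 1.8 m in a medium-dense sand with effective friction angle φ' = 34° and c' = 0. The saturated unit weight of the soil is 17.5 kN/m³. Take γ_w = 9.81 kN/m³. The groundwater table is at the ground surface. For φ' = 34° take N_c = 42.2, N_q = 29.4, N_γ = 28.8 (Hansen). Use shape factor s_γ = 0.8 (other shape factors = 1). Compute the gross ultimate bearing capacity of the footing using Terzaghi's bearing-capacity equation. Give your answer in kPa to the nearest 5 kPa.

q_ult ≈ 610 kPa

With the water table at the surface the whole profile is submerged: γ' = 17.5 − 9.81 = 7.69 kN/m³, so q = γ'·D_f = 13.842 kPa; the same γ' applies in the ½γBN_γ term.
q_ult = q·N_q + 0.5·γ·B·N_γ·s_γ
     = 13.842 × 29.4 + 0.5 × 7.69 × 2.3 × 28.8 × 0.8
     = 406.95 + 203.75 = 610.71 kPa.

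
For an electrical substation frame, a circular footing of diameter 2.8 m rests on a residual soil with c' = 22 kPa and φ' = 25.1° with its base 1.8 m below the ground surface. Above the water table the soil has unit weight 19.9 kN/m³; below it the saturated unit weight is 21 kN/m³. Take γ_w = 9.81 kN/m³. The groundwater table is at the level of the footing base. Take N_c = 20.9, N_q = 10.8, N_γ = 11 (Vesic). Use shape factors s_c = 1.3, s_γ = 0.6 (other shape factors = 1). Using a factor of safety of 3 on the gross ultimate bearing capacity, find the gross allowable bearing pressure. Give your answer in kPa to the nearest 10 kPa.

q_all ≈ 360 kPa

q = γ·D_f = 19.9 × 1.8 = 35.82 kPa.
For the ½γBN_γ term take γ' = 21 − 9.81 = 11.19 kN/m³ (soil below base is submerged).
c·N_c·s_c = 22 × 20.9 × 1.3 = 597.74 kPa
q·N_q = 35.82 × 10.8 = 386.86 kPa
0.5·γ·B·N_γ·s_γ = 0.5 × 11.19 × 2.8 × 11 × 0.6 = 103.4 kPa
q_ult = 597.74 + 386.86 + 103.4 = 1088 kPa.
q_all = 1088 / 3 = 362.66 kPa.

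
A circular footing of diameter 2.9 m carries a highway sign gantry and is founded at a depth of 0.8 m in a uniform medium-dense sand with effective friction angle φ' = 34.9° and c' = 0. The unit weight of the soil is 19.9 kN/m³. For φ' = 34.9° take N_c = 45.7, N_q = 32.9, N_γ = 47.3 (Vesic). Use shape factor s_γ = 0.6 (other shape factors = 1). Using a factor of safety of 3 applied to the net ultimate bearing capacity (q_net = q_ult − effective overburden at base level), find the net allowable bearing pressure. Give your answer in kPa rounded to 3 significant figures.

q_all(net) ≈ 442 kPa

Effective surcharge at the founding depth q = γ·D_f = 19.9 × 0.8 = 15.92 kPa.
q_ult = q·N_q + 0.5·γ·B·N_γ·s_γ
     = 15.92 × 32.9 + 0.5 × 19.9 × 2.9 × 47.3 × 0.6
     = 523.77 + 818.9 = 1342.7 kPa.
Net ultimate: q_net = 1342.7 − 15.92 = 1326.8 kPa.
q_all(net) = 1326.8 / 3 = 442.25 kPa.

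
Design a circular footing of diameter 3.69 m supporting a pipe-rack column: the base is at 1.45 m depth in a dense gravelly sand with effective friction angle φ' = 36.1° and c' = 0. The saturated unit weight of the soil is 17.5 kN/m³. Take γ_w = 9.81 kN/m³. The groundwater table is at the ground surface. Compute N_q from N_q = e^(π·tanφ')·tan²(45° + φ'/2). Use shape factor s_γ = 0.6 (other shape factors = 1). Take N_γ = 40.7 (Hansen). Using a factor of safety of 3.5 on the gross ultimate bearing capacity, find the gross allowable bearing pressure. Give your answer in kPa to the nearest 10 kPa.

N_q = e^(π·tan36.1°)·tan²(63.05°) = 38.24.
Water table at ground surface, so effective unit weight γ' = 17.5 − 9.81 = 7.69 kN/m³ is used throughout; overburden q = 7.69 × 1.45 = 11.15 kPa; the same γ' applies in the ½γBN_γ term.
Surcharge term q·N_q = 11.15 × 38.235 = 426.34 kPa; self-weight term 0.5·γ·B·N_γ·s_γ = 0.5 × 7.69 × 3.69 × 40.7 × 0.6 = 346.47 kPa.
q_ult = 426.34 + 346.47 = 772.81 kPa.
q_all = 772.81 / 3.5 = 220.8 kPa.

q_all ≈ 220 kPa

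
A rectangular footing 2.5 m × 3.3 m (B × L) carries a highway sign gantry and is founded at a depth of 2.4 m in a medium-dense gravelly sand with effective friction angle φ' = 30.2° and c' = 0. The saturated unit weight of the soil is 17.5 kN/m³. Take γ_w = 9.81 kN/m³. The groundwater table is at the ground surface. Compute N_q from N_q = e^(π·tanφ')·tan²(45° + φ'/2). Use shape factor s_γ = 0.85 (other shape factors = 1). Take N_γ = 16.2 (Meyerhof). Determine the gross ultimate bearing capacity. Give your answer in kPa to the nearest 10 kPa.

tan30.2° = 0.582, so N_q = e^(π×0.582)·tan²(60.1°) = 6.224 × 3.024 = 18.82.
With the water table at the surface the whole profile is submerged: γ' = 17.5 − 9.81 = 7.69 kN/m³, so q = γ'·D_f = 18.456 kPa; the same γ' applies in the ½γBN_γ term.
q_ult = q·N_q + 0.5·γ·B·N_γ·s_γ
     = 18.456 × 18.824 + 0.5 × 7.69 × 2.5 × 16.2 × 0.85
     = 347.42 + 132.36 = 479.78 kPa.

q_ult ≈ 480 kPa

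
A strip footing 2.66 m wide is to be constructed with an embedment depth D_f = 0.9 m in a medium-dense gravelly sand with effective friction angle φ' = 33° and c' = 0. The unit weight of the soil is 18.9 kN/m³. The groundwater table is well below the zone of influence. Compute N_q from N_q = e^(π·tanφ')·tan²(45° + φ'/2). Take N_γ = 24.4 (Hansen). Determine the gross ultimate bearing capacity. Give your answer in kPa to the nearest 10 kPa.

q_ult ≈ 1060 kPa

tan33° = 0.6494, so N_q = e^(π×0.6494)·tan²(61.5°) = 7.692 × 3.392 = 26.09.
Effective surcharge at the founding depth q = γ·D_f = 18.9 × 0.9 = 17.01 kPa.
q_ult = q·N_q + 0.5·γ·B·N_γ
     = 17.01 × 26.092 + 0.5 × 18.9 × 2.66 × 24.4
     = 443.83 + 613.34 = 1057.2 kPa.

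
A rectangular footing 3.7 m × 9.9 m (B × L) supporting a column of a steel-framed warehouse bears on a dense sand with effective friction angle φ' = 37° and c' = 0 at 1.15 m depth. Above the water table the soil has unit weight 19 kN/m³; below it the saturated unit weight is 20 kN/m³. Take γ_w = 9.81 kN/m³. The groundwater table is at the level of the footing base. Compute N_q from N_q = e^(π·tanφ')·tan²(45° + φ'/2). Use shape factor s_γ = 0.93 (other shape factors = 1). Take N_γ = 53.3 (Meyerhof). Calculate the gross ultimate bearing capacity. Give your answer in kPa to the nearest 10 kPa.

q_ult ≈ 1870 kPa

tan37° = 0.7536, so N_q = e^(π×0.7536)·tan²(63.5°) = 10.669 × 4.023 = 42.92.
Overburden at base level: q = 19 × 1.15 = 21.85 kPa.
Below the base the soil is submerged, so the ½γBN_γ term uses γ' = 20 − 9.81 = 10.19 kN/m³.
Surcharge term q·N_q = 21.85 × 42.92 = 937.8 kPa; self-weight term 0.5·γ·B·N_γ·s_γ = 0.5 × 10.19 × 3.7 × 53.3 × 0.93 = 934.45 kPa.
q_ult = 937.8 + 934.45 = 1872.3 kPa.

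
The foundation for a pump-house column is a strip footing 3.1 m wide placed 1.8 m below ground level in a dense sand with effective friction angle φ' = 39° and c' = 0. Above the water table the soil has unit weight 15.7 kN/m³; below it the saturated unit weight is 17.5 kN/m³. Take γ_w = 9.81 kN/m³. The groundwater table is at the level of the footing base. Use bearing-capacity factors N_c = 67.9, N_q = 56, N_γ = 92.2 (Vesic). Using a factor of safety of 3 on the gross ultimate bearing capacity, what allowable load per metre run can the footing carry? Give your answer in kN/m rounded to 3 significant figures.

≈ 2770 kN/m

q = γ·D_f = 15.7 × 1.8 = 28.26 kPa.
For the ½γBN_γ term take γ' = 17.5 − 9.81 = 7.69 kN/m³ (soil below base is submerged).
q·N_q = 28.26 × 56 = 1582.6 kPa
0.5·γ·B·N_γ = 0.5 × 7.69 × 3.1 × 92.2 = 1099 kPa
q_ult = 1582.6 + 1099 = 2681.5 kPa.
Gross allowable pressure q_all = 2681.5 / 3 = 893.85 kPa.
Allowable wall load = q_all × B = 893.85 × 3.1 = 2770.9 kN per metre run.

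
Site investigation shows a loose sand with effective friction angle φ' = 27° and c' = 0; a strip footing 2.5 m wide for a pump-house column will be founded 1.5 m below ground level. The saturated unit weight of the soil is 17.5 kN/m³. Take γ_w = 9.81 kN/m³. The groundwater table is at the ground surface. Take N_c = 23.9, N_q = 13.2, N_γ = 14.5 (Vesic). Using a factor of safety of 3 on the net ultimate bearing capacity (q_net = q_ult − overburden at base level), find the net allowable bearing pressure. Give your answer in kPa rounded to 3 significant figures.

With the water table at the surface the whole profile is submerged: γ' = 17.5 − 9.81 = 7.69 kN/m³, so q = γ'·D_f = 11.535 kPa; the same γ' applies in the ½γBN_γ term.
q_ult = q·N_q + 0.5·γ·B·N_γ
     = 11.535 × 13.2 + 0.5 × 7.69 × 2.5 × 14.5
     = 152.26 + 139.38 = 291.64 kPa.
q_net = 291.64 − 11.535 = 280.11 kPa.
q_all(net) = 280.11 / 3 = 93.369 kPa.

q_all(net) ≈ 93.4 kPa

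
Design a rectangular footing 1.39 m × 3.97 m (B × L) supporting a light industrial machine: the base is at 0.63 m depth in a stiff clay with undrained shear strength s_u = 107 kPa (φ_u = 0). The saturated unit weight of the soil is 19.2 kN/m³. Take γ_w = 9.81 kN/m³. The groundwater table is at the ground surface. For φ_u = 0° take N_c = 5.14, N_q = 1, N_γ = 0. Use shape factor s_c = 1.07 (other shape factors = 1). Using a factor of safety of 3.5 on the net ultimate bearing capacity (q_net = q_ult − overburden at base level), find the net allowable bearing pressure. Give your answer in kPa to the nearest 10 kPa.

Water table at ground surface, so effective unit weight γ' = 19.2 − 9.81 = 9.39 kN/m³ is used throughout; overburden q = 9.39 × 0.63 = 5.9157 kPa.
Cohesion term c·N_c·s_c = 107 × 5.14 × 1.07 = 588.48 kPa; surcharge term q·N_q = 5.9157 × 1 = 5.9157 kPa.
q_ult = 588.48 + 5.9157 = 594.39 kPa.
q_net = 594.39 − 5.9157 = 588.48 kPa.
q_all(net) = 588.48 / 3.5 = 168.14 kPa.

q_all(net) ≈ 170 kPa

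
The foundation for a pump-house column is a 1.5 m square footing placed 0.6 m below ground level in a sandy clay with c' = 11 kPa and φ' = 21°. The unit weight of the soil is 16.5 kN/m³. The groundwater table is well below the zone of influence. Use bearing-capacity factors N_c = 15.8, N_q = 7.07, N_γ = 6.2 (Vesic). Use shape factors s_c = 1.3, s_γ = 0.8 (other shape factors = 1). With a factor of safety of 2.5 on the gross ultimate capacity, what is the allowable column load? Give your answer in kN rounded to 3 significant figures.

Effective surcharge at the founding depth q = γ·D_f = 16.5 × 0.6 = 9.9 kPa.
q_ult = c·N_c·s_c + q·N_q + 0.5·γ·B·N_γ·s_γ
     = 11 × 15.8 × 1.3 + 9.9 × 7.07 + 0.5 × 16.5 × 1.5 × 6.2 × 0.8
     = 225.94 + 69.993 + 61.38 = 357.31 kPa.
Gross allowable pressure q_all = 357.31 / 2.5 = 142.93 kPa.
Footing area = 2.25 m², so allowable column load = 142.93 × 2.25 = 321.58 kN.

P_all ≈ 322 kN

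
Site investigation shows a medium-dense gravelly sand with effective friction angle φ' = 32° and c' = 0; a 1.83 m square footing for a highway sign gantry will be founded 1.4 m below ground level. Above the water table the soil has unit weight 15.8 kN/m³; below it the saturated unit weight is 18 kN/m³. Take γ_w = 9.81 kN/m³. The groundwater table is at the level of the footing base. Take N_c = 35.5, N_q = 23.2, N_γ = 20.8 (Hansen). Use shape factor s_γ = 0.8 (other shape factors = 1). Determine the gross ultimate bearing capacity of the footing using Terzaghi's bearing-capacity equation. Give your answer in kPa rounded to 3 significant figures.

Effective surcharge at the founding depth q = γ·D_f = 15.8 × 1.4 = 22.12 kPa.
The water table coincides with the base, so in the self-weight term γ → γ' = 8.19 kN/m³.
q_ult = q·N_q + 0.5·γ·B·N_γ·s_γ
     = 22.12 × 23.2 + 0.5 × 8.19 × 1.83 × 20.8 × 0.8
     = 513.18 + 124.7 = 637.88 kPa.

q_ult ≈ 638 kPa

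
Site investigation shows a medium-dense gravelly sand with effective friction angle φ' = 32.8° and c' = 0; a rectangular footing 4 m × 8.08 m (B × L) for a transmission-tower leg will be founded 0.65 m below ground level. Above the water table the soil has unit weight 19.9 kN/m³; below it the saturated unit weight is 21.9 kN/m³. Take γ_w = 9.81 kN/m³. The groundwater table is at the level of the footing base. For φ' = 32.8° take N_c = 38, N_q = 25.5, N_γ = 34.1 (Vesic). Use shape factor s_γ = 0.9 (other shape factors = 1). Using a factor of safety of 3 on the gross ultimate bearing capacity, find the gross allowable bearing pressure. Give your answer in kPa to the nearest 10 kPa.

q = γ·D_f = 19.9 × 0.65 = 12.935 kPa.
For the ½γBN_γ term take γ' = 21.9 − 9.81 = 12.09 kN/m³ (soil below base is submerged).
q·N_q = 12.935 × 25.5 = 329.84 kPa
0.5·γ·B·N_γ·s_γ = 0.5 × 12.09 × 4 × 34.1 × 0.9 = 742.08 kPa
q_ult = 329.84 + 742.08 = 1071.9 kPa.
q_all = 1071.9 / 3 = 357.31 kPa.

q_all ≈ 360 kPa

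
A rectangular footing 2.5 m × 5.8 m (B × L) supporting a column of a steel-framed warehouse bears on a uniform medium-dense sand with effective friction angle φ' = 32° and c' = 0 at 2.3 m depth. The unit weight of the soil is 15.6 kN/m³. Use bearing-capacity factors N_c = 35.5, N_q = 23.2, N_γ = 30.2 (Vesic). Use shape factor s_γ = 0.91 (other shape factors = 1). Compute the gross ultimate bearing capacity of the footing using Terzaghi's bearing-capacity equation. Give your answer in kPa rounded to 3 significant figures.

q_ult ≈ 1370 kPa

Effective surcharge at the founding depth q = γ·D_f = 15.6 × 2.3 = 35.88 kPa.
q_ult = q·N_q + 0.5·γ·B·N_γ·s_γ
     = 35.88 × 23.2 + 0.5 × 15.6 × 2.5 × 30.2 × 0.91
     = 832.42 + 535.9 = 1368.3 kPa.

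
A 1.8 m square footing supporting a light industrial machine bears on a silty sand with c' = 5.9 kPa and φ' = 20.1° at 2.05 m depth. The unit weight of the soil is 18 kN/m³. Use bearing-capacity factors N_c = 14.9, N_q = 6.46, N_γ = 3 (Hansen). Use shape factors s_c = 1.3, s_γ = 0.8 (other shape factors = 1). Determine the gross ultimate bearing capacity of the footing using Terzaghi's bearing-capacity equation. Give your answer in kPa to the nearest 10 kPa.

q_ult ≈ 390 kPa

Effective surcharge at the founding depth q = γ·D_f = 18 × 2.05 = 36.9 kPa.
q_ult = c·N_c·s_c + q·N_q + 0.5·γ·B·N_γ·s_γ
     = 5.9 × 14.9 × 1.3 + 36.9 × 6.46 + 0.5 × 18 × 1.8 × 3 × 0.8
     = 114.28 + 238.37 + 38.88 = 391.54 kPa.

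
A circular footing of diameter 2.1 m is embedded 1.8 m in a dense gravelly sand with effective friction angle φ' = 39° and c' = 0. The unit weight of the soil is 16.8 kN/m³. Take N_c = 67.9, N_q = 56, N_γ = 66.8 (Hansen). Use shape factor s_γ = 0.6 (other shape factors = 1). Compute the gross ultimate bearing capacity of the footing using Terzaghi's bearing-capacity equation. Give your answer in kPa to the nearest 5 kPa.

q_ult ≈ 2400 kPa

q = γ·D_f = 16.8 × 1.8 = 30.24 kPa.
q·N_q = 30.24 × 56 = 1693.4 kPa
0.5·γ·B·N_γ·s_γ = 0.5 × 16.8 × 2.1 × 66.8 × 0.6 = 707.01 kPa
q_ult = 1693.4 + 707.01 = 2400.5 kPa.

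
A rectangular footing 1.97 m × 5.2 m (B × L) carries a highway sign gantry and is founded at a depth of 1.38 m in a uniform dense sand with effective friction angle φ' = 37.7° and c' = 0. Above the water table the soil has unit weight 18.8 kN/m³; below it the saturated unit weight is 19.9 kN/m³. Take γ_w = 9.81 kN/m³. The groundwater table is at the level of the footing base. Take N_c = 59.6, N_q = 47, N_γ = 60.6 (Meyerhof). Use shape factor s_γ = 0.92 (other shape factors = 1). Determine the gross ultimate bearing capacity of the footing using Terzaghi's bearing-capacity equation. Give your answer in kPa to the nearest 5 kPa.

Effective surcharge at the founding depth q = γ·D_f = 18.8 × 1.38 = 25.944 kPa.
The water table coincides with the base, so in the self-weight term γ → γ' = 10.09 kN/m³.
q_ult = q·N_q + 0.5·γ·B·N_γ·s_γ
     = 25.944 × 47 + 0.5 × 10.09 × 1.97 × 60.6 × 0.92
     = 1219.4 + 554.1 = 1773.5 kPa.

q_ult ≈ 1775 kPa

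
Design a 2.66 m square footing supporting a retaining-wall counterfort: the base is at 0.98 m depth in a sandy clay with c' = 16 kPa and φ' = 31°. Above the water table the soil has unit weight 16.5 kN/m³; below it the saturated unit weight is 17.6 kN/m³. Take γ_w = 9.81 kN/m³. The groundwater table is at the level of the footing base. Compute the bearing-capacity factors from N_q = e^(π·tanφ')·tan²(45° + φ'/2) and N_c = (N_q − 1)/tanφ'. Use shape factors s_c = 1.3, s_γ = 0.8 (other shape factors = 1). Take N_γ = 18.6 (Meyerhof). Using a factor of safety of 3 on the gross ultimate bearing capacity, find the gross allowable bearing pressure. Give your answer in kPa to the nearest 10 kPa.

q_all ≈ 390 kPa

N_q = e^(π·tan31°)·tan²(60.5°) = 20.63; N_c = (N_q − 1)/tanφ' = 32.67.
Overburden at base level: q = 16.5 × 0.98 = 16.17 kPa.
Below the base the soil is submerged, so the ½γBN_γ term uses γ' = 17.6 − 9.81 = 7.79 kN/m³.
Cohesion term c·N_c·s_c = 16 × 32.671 × 1.3 = 679.56 kPa; surcharge term q·N_q = 16.17 × 20.631 = 333.6 kPa; self-weight term 0.5·γ·B·N_γ·s_γ = 0.5 × 7.79 × 2.66 × 18.6 × 0.8 = 154.17 kPa.
q_ult = 679.56 + 333.6 + 154.17 = 1167.3 kPa.
q_all = 1167.3 / 3 = 389.11 kPa.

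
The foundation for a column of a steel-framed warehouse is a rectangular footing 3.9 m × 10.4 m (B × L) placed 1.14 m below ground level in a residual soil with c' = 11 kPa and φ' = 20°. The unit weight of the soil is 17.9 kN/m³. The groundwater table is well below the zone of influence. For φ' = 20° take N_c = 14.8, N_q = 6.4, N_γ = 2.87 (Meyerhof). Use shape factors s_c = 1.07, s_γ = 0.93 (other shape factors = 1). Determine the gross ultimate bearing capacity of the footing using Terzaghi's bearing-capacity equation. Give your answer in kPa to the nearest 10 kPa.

q_ult ≈ 400 kPa

q = γ·D_f = 17.9 × 1.14 = 20.406 kPa.
c·N_c·s_c = 11 × 14.8 × 1.07 = 174.2 kPa
q·N_q = 20.406 × 6.4 = 130.6 kPa
0.5·γ·B·N_γ·s_γ = 0.5 × 17.9 × 3.9 × 2.87 × 0.93 = 93.165 kPa
q_ult = 174.2 + 130.6 + 93.165 = 397.96 kPa.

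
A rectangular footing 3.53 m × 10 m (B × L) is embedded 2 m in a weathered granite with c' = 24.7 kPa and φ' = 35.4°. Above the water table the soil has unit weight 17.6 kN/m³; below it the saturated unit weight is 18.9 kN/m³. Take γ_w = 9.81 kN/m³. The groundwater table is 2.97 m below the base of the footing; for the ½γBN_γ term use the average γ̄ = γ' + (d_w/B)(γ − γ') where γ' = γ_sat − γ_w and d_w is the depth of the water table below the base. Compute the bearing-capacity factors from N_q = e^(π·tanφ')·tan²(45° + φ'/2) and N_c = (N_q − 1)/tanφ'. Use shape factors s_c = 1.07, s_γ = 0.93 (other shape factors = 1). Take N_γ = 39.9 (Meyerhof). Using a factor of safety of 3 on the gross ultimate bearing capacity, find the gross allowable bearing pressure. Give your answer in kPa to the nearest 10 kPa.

q_all ≈ 1190 kPa

N_q = e^(π·tan35.4°)·tan²(62.7°) = 35; N_c = (N_q − 1)/tanφ' = 47.84.
Overburden at base level: q = 17.6 × 2 = 35.2 kPa.
The water table is 2.97 m below the base (< B = 3.53 m), so the ½γBN_γ term uses γ̄ = γ' + (d_w/B)(γ − γ') = 9.09 + (2.97/3.53)(17.6 − 9.09) = 16.25 kN/m³.
Cohesion term c·N_c·s_c = 24.7 × 47.844 × 1.07 = 1264.5 kPa; surcharge term q·N_q = 35.2 × 35.001 = 1232 kPa; self-weight term 0.5·γ·B·N_γ·s_γ = 0.5 × 16.25 × 3.53 × 39.9 × 0.93 = 1064.3 kPa.
q_ult = 1264.5 + 1232 + 1064.3 = 3560.8 kPa.
q_all = 3560.8 / 3 = 1186.9 kPa.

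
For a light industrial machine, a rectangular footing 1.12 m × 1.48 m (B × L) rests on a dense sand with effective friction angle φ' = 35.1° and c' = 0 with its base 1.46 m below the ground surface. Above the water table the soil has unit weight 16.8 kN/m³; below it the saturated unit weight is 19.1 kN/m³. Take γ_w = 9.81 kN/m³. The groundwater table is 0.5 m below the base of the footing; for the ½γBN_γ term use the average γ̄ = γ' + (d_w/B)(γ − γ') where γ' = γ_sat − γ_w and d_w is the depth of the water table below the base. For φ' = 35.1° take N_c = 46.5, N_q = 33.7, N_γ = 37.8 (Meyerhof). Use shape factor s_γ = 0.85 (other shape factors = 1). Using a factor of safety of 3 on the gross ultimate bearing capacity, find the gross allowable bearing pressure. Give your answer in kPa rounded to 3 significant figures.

Effective surcharge at the founding depth q = γ·D_f = 16.8 × 1.46 = 24.528 kPa.
With d_w = 0.5 m < B, γ̄ = 9.29 + (0.5/1.12) × (16.8 − 9.29) = 12.643 kN/m³.
q_ult = q·N_q + 0.5·γ·B·N_γ·s_γ
     = 24.528 × 33.7 + 0.5 × 12.643 × 1.12 × 37.8 × 0.85
     = 826.59 + 227.48 = 1054.1 kPa.
q_all = 1054.1 / 3 = 351.36 kPa.

q_all ≈ 351 kPa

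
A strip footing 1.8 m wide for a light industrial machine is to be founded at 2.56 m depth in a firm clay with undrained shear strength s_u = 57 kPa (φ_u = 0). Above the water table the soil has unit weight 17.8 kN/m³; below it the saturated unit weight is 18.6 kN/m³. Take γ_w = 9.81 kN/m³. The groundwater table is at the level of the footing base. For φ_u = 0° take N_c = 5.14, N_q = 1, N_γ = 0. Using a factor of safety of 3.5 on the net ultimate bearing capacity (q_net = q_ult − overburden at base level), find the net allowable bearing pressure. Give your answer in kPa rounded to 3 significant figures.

q_all(net) ≈ 83.7 kPa

Effective surcharge at the founding depth q = γ·D_f = 17.8 × 2.56 = 45.568 kPa.
q_ult = c·N_c + q·N_q
     = 57 × 5.14 + 45.568 × 1
     = 292.98 + 45.568 = 338.55 kPa.
q_net = 338.55 − 45.568 = 292.98 kPa.
q_all(net) = 292.98 / 3.5 = 83.709 kPa.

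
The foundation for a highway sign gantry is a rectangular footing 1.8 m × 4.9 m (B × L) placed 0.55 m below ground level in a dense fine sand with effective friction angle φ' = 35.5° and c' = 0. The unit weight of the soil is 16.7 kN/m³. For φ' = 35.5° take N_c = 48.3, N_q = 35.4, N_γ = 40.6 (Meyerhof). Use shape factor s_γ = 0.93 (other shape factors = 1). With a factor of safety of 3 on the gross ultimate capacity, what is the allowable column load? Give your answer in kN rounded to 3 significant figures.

Overburden at base level: q = 16.7 × 0.55 = 9.185 kPa.
Surcharge term q·N_q = 9.185 × 35.4 = 325.15 kPa; self-weight term 0.5·γ·B·N_γ·s_γ = 0.5 × 16.7 × 1.8 × 40.6 × 0.93 = 567.5 kPa.
q_ult = 325.15 + 567.5 = 892.65 kPa.
Gross allowable pressure q_all = 892.65 / 3 = 297.55 kPa.
Footing area = 8.82 m², so allowable column load = 297.55 × 8.82 = 2624.4 kN.

P_all ≈ 2620 kN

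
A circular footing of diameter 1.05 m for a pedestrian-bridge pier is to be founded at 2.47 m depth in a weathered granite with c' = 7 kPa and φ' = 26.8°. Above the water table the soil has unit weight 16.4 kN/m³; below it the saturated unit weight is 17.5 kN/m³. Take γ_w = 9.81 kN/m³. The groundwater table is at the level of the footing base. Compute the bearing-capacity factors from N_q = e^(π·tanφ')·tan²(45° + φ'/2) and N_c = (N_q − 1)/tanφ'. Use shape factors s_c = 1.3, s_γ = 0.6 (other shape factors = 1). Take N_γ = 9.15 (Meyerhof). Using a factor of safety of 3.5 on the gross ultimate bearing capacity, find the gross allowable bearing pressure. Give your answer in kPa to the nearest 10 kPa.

q_all ≈ 220 kPa

N_q = e^(π·tan26.8°)·tan²(58.4°) = 12.92; N_c = (N_q − 1)/tanφ' = 23.59.
Overburden at base level: q = 16.4 × 2.47 = 40.508 kPa.
Below the base the soil is submerged, so the ½γBN_γ term uses γ' = 17.5 − 9.81 = 7.69 kN/m³.
Cohesion term c·N_c·s_c = 7 × 23.591 × 1.3 = 214.68 kPa; surcharge term q·N_q = 40.508 × 12.917 = 523.24 kPa; self-weight term 0.5·γ·B·N_γ·s_γ = 0.5 × 7.69 × 1.05 × 9.15 × 0.6 = 22.165 kPa.
q_ult = 214.68 + 523.24 + 22.165 = 760.08 kPa.
q_all = 760.08 / 3.5 = 217.17 kPa.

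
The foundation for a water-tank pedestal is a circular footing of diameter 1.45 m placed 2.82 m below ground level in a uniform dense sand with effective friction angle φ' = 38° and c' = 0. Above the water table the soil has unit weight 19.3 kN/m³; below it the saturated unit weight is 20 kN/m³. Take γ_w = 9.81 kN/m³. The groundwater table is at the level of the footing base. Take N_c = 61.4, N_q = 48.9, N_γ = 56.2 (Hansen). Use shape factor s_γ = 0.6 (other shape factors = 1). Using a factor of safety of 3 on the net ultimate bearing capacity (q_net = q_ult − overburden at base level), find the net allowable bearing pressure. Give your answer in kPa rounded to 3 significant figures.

q = γ·D_f = 19.3 × 2.82 = 54.426 kPa.
For the ½γBN_γ term take γ' = 20 − 9.81 = 10.19 kN/m³ (soil below base is submerged).
q·N_q = 54.426 × 48.9 = 2661.4 kPa
0.5·γ·B·N_γ·s_γ = 0.5 × 10.19 × 1.45 × 56.2 × 0.6 = 249.11 kPa
q_ult = 2661.4 + 249.11 = 2910.5 kPa.
q_net = 2910.5 − 54.426 = 2856.1 kPa.
q_all(net) = 2856.1 / 3 = 952.04 kPa.

q_all(net) ≈ 952 kPa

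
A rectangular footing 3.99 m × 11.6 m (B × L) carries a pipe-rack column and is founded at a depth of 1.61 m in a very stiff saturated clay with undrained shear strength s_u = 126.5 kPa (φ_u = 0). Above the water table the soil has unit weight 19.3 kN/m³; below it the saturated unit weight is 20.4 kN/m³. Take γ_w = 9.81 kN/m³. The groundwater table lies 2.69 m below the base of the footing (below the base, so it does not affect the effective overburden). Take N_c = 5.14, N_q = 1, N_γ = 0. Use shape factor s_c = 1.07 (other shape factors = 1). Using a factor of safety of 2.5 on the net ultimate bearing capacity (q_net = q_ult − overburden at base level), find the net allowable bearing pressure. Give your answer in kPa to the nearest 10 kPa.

q_all(net) ≈ 280 kPa

Overburden at base level: q = 19.3 × 1.61 = 31.073 kPa.
Cohesion term c·N_c·s_c = 126.5 × 5.14 × 1.07 = 695.72 kPa; surcharge term q·N_q = 31.073 × 1 = 31.073 kPa.
q_ult = 695.72 + 31.073 = 726.8 kPa.
q_net = 726.8 − 31.073 = 695.72 kPa.
q_all(net) = 695.72 / 2.5 = 278.29 kPa.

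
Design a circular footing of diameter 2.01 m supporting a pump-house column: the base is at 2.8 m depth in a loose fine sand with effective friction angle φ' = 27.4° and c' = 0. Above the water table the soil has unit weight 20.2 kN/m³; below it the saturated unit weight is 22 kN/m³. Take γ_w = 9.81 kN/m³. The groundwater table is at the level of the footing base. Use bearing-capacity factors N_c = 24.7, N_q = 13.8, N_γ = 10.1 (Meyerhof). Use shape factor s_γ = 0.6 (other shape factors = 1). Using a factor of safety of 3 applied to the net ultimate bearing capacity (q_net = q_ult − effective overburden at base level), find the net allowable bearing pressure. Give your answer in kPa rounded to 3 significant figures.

Effective surcharge at the founding depth q = γ·D_f = 20.2 × 2.8 = 56.56 kPa.
The water table coincides with the base, so in the self-weight term γ → γ' = 12.19 kN/m³.
q_ult = q·N_q + 0.5·γ·B·N_γ·s_γ
     = 56.56 × 13.8 + 0.5 × 12.19 × 2.01 × 10.1 × 0.6
     = 780.53 + 74.241 = 854.77 kPa.
Net ultimate: q_net = 854.77 − 56.56 = 798.21 kPa.
q_all(net) = 798.21 / 3 = 266.07 kPa.

q_all(net) ≈ 266 kPa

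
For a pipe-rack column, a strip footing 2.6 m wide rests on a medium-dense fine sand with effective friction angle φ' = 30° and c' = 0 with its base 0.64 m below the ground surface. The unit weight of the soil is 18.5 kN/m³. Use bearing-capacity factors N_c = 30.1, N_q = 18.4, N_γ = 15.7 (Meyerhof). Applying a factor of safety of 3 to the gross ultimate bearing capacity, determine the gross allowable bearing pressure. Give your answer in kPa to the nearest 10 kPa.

q_all ≈ 200 kPa

Overburden at base level: q = 18.5 × 0.64 = 11.84 kPa.
Surcharge term q·N_q = 11.84 × 18.4 = 217.86 kPa; self-weight term 0.5·γ·B·N_γ = 0.5 × 18.5 × 2.6 × 15.7 = 377.58 kPa.
q_ult = 217.86 + 377.58 = 595.44 kPa.
q_all = q_ult / FS = 595.44 / 3 = 198.48 kPa.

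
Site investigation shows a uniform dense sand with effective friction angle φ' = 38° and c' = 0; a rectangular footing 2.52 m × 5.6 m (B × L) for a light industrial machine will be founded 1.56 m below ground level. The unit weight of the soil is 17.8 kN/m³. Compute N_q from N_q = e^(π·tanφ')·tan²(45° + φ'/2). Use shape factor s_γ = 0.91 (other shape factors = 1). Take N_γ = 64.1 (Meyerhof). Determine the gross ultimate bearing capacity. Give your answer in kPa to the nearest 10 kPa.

q_ult ≈ 2670 kPa

tan38° = 0.7813, so N_q = e^(π×0.7813)·tan²(64°) = 11.64 × 4.204 = 48.93.
Overburden at base level: q = 17.8 × 1.56 = 27.768 kPa.
Surcharge term q·N_q = 27.768 × 48.933 = 1358.8 kPa; self-weight term 0.5·γ·B·N_γ·s_γ = 0.5 × 17.8 × 2.52 × 64.1 × 0.91 = 1308.2 kPa.
q_ult = 1358.8 + 1308.2 = 2667 kPa.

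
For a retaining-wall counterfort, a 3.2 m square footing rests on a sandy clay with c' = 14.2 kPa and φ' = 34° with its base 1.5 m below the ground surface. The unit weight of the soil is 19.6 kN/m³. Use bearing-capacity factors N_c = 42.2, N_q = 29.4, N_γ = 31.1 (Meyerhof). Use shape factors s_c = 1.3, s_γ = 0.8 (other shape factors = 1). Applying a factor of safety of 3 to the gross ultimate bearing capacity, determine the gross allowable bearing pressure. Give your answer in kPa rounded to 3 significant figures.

q_all ≈ 808 kPa

q = γ·D_f = 19.6 × 1.5 = 29.4 kPa.
c·N_c·s_c = 14.2 × 42.2 × 1.3 = 779.01 kPa
q·N_q = 29.4 × 29.4 = 864.36 kPa
0.5·γ·B·N_γ·s_γ = 0.5 × 19.6 × 3.2 × 31.1 × 0.8 = 780.24 kPa
q_ult = 779.01 + 864.36 + 780.24 = 2423.6 kPa.
q_all = q_ult / FS = 2423.6 / 3 = 807.87 kPa.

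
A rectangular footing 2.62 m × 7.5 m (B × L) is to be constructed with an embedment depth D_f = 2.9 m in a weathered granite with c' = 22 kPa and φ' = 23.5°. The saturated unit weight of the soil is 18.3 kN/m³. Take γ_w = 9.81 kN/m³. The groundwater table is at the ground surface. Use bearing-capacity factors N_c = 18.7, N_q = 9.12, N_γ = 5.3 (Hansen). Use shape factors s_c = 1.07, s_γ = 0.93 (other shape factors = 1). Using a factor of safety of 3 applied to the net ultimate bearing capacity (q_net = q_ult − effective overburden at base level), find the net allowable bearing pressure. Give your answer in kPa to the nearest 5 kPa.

q_all(net) ≈ 230 kPa

Water table at ground surface, so effective unit weight γ' = 18.3 − 9.81 = 8.49 kN/m³ is used throughout; overburden q = 8.49 × 2.9 = 24.621 kPa; the same γ' applies in the ½γBN_γ term.
Cohesion term c·N_c·s_c = 22 × 18.7 × 1.07 = 440.2 kPa; surcharge term q·N_q = 24.621 × 9.12 = 224.54 kPa; self-weight term 0.5·γ·B·N_γ·s_γ = 0.5 × 8.49 × 2.62 × 5.3 × 0.93 = 54.82 kPa.
q_ult = 440.2 + 224.54 + 54.82 = 719.56 kPa.
Net ultimate: q_net = 719.56 − 24.621 = 694.94 kPa.
q_all(net) = 694.94 / 3 = 231.65 kPa.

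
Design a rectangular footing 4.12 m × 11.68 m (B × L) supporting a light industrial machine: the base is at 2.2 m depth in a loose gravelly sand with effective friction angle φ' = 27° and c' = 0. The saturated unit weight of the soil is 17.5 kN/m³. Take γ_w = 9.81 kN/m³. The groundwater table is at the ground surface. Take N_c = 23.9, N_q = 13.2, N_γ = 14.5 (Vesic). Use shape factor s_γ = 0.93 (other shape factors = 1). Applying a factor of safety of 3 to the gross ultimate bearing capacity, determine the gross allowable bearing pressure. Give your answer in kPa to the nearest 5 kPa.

γ' = 17.5 − 9.81 = 7.69 kN/m³ (submerged throughout). q = 7.69 × 2.2 = 16.918 kPa; the same γ' applies in the ½γBN_γ term.
q·N_q = 16.918 × 13.2 = 223.32 kPa
0.5·γ·B·N_γ·s_γ = 0.5 × 7.69 × 4.12 × 14.5 × 0.93 = 213.62 kPa
q_ult = 223.32 + 213.62 = 436.94 kPa.
q_all = q_ult / FS = 436.94 / 3 = 145.65 kPa.

q_all ≈ 145 kPa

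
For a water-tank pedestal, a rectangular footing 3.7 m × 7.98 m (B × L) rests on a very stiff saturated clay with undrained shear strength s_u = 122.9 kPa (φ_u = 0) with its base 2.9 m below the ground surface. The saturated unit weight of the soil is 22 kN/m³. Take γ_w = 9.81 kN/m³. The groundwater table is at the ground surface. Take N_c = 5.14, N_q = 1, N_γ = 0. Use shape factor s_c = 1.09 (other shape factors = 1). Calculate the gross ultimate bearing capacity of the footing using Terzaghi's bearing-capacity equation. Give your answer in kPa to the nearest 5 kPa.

Water table at ground surface, so effective unit weight γ' = 22 − 9.81 = 12.19 kN/m³ is used throughout; overburden q = 12.19 × 2.9 = 35.351 kPa.
Cohesion term c·N_c·s_c = 122.9 × 5.14 × 1.09 = 688.56 kPa; surcharge term q·N_q = 35.351 × 1 = 35.351 kPa.
q_ult = 688.56 + 35.351 = 723.91 kPa.

q_ult ≈ 725 kPa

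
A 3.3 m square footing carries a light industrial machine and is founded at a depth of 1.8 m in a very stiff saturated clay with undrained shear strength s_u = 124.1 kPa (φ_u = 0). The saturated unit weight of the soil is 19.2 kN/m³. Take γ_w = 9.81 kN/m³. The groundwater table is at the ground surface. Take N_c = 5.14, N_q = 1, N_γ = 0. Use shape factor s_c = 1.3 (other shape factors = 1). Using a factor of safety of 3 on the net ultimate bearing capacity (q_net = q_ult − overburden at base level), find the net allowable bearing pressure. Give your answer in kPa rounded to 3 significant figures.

With the water table at the surface the whole profile is submerged: γ' = 19.2 − 9.81 = 9.39 kN/m³, so q = γ'·D_f = 16.902 kPa.
q_ult = c·N_c·s_c + q·N_q
     = 124.1 × 5.14 × 1.3 + 16.902 × 1
     = 829.24 + 16.902 = 846.14 kPa.
q_net = 846.14 − 16.902 = 829.24 kPa.
q_all(net) = 829.24 / 3 = 276.41 kPa.

q_all(net) ≈ 276 kPa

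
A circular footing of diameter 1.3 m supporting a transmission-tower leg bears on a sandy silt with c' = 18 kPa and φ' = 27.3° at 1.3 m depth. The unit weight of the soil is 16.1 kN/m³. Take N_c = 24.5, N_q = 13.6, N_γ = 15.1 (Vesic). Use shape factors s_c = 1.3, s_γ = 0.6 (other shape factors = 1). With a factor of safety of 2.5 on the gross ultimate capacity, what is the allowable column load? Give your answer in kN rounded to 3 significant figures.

P_all ≈ 506 kN

Effective surcharge at the founding depth q = γ·D_f = 16.1 × 1.3 = 20.93 kPa.
q_ult = c·N_c·s_c + q·N_q + 0.5·γ·B·N_γ·s_γ
     = 18 × 24.5 × 1.3 + 20.93 × 13.6 + 0.5 × 16.1 × 1.3 × 15.1 × 0.6
     = 573.3 + 284.65 + 94.813 = 952.76 kPa.
Gross allowable pressure q_all = 952.76 / 2.5 = 381.1 kPa.
Footing area = 1.3273 m², so allowable column load = 381.1 × 1.3273 = 505.84 kN.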